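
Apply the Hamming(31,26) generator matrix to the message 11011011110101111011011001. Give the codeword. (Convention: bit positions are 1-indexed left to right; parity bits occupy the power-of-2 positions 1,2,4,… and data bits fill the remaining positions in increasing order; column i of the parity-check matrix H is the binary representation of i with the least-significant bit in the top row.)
Codeword c = d · G (mod 2), d = 11011011110101111011011001:
  c[0] = d·G[:,0] = (11011011110101111011011001)·(11011010101101010101010101) mod 2 = 1+1+0+1+1+0+1+0+1+0+0+1+0+1+0+1+0+0+0+1+0+1+0+0+0+1 mod 2 = 0
  c[1] = d·G[:,1] = (11011011110101111011011001)·(10110110011011001100110011) mod 2 = 1+0+0+1+0+0+1+0+0+1+0+0+0+1+0+0+1+0+0+0+0+1+0+0+0+1 mod 2 = 0
  c[2] = d·G[:,2] = (11011011110101111011011001)·(10000000000000000000000000) mod 2 = 1+0+0+0+0+0+0+0+0+0+0+0+0+0+0+0+0+0+0+0+0+0+0+0+0+0 mod 2 = 1
  c[3] = d·G[:,3] = (11011011110101111011011001)·(01110001111000111100001111) mod 2 = 0+1+0+1+0+0+0+1+1+1+0+0+0+0+1+1+1+0+0+0+0+0+1+0+0+1 mod 2 = 0
  c[4] = d·G[:,4] = (11011011110101111011011001)·(01000000000000000000000000) mod 2 = 0+1+0+0+0+0+0+0+0+0+0+0+0+0+0+0+0+0+0+0+0+0+0+0+0+0 mod 2 = 1
  c[5] = d·G[:,5] = (11011011110101111011011001)·(00100000000000000000000000) mod 2 = 0+0+0+0+0+0+0+0+0+0+0+0+0+0+0+0+0+0+0+0+0+0+0+0+0+0 mod 2 = 0
  c[6] = d·G[:,6] = (11011011110101111011011001)·(00010000000000000000000000) mod 2 = 0+0+0+1+0+0+0+0+0+0+0+0+0+0+0+0+0+0+0+0+0+0+0+0+0+0 mod 2 = 1
  c[7] = d·G[:,7] = (11011011110101111011011001)·(00001111111000000011111111) mod 2 = 0+0+0+0+1+0+1+1+1+1+0+0+0+0+0+0+0+0+1+1+0+1+1+0+0+1 mod 2 = 0
  c[8] = d·G[:,8] = (11011011110101111011011001)·(00001000000000000000000000) mod 2 = 0+0+0+0+1+0+0+0+0+0+0+0+0+0+0+0+0+0+0+0+0+0+0+0+0+0 mod 2 = 1
  c[9] = d·G[:,9] = (11011011110101111011011001)·(00000100000000000000000000) mod 2 = 0+0+0+0+0+0+0+0+0+0+0+0+0+0+0+0+0+0+0+0+0+0+0+0+0+0 mod 2 = 0
  c[10] = d·G[:,10] = (11011011110101111011011001)·(00000010000000000000000000) mod 2 = 0+0+0+0+0+0+1+0+0+0+0+0+0+0+0+0+0+0+0+0+0+0+0+0+0+0 mod 2 = 1
  c[11] = d·G[:,11] = (11011011110101111011011001)·(00000001000000000000000000) mod 2 = 0+0+0+0+0+0+0+1+0+0+0+0+0+0+0+0+0+0+0+0+0+0+0+0+0+0 mod 2 = 1
  c[12] = d·G[:,12] = (11011011110101111011011001)·(00000000100000000000000000) mod 2 = 0+0+0+0+0+0+0+0+1+0+0+0+0+0+0+0+0+0+0+0+0+0+0+0+0+0 mod 2 = 1
  c[13] = d·G[:,13] = (11011011110101111011011001)·(00000000010000000000000000) mod 2 = 0+0+0+0+0+0+0+0+0+1+0+0+0+0+0+0+0+0+0+0+0+0+0+0+0+0 mod 2 = 1
  c[14] = d·G[:,14] = (11011011110101111011011001)·(00000000001000000000000000) mod 2 = 0+0+0+0+0+0+0+0+0+0+0+0+0+0+0+0+0+0+0+0+0+0+0+0+0+0 mod 2 = 0
  c[15] = d·G[:,15] = (11011011110101111011011001)·(00000000000111111111111111) mod 2 = 0+0+0+0+0+0+0+0+0+0+0+1+0+1+1+1+1+0+1+1+0+1+1+0+0+1 mod 2 = 0
  c[16] = d·G[:,16] = (11011011110101111011011001)·(00000000000100000000000000) mod 2 = 0+0+0+0+0+0+0+0+0+0+0+1+0+0+0+0+0+0+0+0+0+0+0+0+0+0 mod 2 = 1
  c[17] = d·G[:,17] = (11011011110101111011011001)·(00000000000010000000000000) mod 2 = 0+0+0+0+0+0+0+0+0+0+0+0+0+0+0+0+0+0+0+0+0+0+0+0+0+0 mod 2 = 0
  c[18] = d·G[:,18] = (11011011110101111011011001)·(00000000000001000000000000) mod 2 = 0+0+0+0+0+0+0+0+0+0+0+0+0+1+0+0+0+0+0+0+0+0+0+0+0+0 mod 2 = 1
  c[19] = d·G[:,19] = (11011011110101111011011001)·(00000000000000100000000000) mod 2 = 0+0+0+0+0+0+0+0+0+0+0+0+0+0+1+0+0+0+0+0+0+0+0+0+0+0 mod 2 = 1
  c[20] = d·G[:,20] = (11011011110101111011011001)·(00000000000000010000000000) mod 2 = 0+0+0+0+0+0+0+0+0+0+0+0+0+0+0+1+0+0+0+0+0+0+0+0+0+0 mod 2 = 1
  c[21] = d·G[:,21] = (11011011110101111011011001)·(00000000000000001000000000) mod 2 = 0+0+0+0+0+0+0+0+0+0+0+0+0+0+0+0+1+0+0+0+0+0+0+0+0+0 mod 2 = 1
  c[22] = d·G[:,22] = (11011011110101111011011001)·(00000000000000000100000000) mod 2 = 0+0+0+0+0+0+0+0+0+0+0+0+0+0+0+0+0+0+0+0+0+0+0+0+0+0 mod 2 = 0
  c[23] = d·G[:,23] = (11011011110101111011011001)·(00000000000000000010000000) mod 2 = 0+0+0+0+0+0+0+0+0+0+0+0+0+0+0+0+0+0+1+0+0+0+0+0+0+0 mod 2 = 1
  c[24] = d·G[:,24] = (11011011110101111011011001)·(00000000000000000001000000) mod 2 = 0+0+0+0+0+0+0+0+0+0+0+0+0+0+0+0+0+0+0+1+0+0+0+0+0+0 mod 2 = 1
  c[25] = d·G[:,25] = (11011011110101111011011001)·(00000000000000000000100000) mod 2 = 0+0+0+0+0+0+0+0+0+0+0+0+0+0+0+0+0+0+0+0+0+0+0+0+0+0 mod 2 = 0
  c[26] = d·G[:,26] = (11011011110101111011011001)·(00000000000000000000010000) mod 2 = 0+0+0+0+0+0+0+0+0+0+0+0+0+0+0+0+0+0+0+0+0+1+0+0+0+0 mod 2 = 1
  c[27] = d·G[:,27] = (11011011110101111011011001)·(00000000000000000000001000) mod 2 = 0+0+0+0+0+0+0+0+0+0+0+0+0+0+0+0+0+0+0+0+0+0+1+0+0+0 mod 2 = 1
  c[28] = d·G[:,28] = (11011011110101111011011001)·(00000000000000000000000100) mod 2 = 0+0+0+0+0+0+0+0+0+0+0+0+0+0+0+0+0+0+0+0+0+0+0+0+0+0 mod 2 = 0
  c[29] = d·G[:,29] = (11011011110101111011011001)·(00000000000000000000000010) mod 2 = 0+0+0+0+0+0+0+0+0+0+0+0+0+0+0+0+0+0+0+0+0+0+0+0+0+0 mod 2 = 0
  c[30] = d·G[:,30] = (11011011110101111011011001)·(00000000000000000000000001) mod 2 = 0+0+0+0+0+0+0+0+0+0+0+0+0+0+0+0+0+0+0+0+0+0+0+0+0+1 mod 2 = 1
Codeword = 0010101010111100101111011011001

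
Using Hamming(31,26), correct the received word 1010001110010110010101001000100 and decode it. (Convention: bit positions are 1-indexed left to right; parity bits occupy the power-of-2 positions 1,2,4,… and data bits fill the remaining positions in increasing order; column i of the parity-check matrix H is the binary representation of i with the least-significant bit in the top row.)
Syndrome s = H · r^T (mod 2), r = 1010001110010110010101001000100:
  s[0] = (1010101010101010101010101010101)·(1010001110010110010101001000100) mod 2 = 1+0+1+0+0+0+1+0+1+0+0+0+0+0+1+0+0+0+0+0+0+0+0+0+1+0+0+0+1+0+0 mod 2 = 1
  s[1] = (0110011001100110011001100110011)·(1010001110010110010101001000100) mod 2 = 0+0+1+0+0+0+1+0+0+0+0+0+0+1+1+0+0+1+0+0+0+1+0+0+0+0+0+0+0+0+0 mod 2 = 0
  s[2] = (0001111000011110000111100001111)·(1010001110010110010101001000100) mod 2 = 0+0+0+0+0+0+1+0+0+0+0+1+0+1+1+0+0+0+0+1+0+1+0+0+0+0+0+0+1+0+0 mod 2 = 1
  s[3] = (0000000111111110000000011111111)·(1010001110010110010101001000100) mod 2 = 0+0+0+0+0+0+0+1+1+0+0+1+0+1+1+0+0+0+0+0+0+0+0+0+1+0+0+0+1+0+0 mod 2 = 1
  s[4] = (0000000000000001111111111111111)·(1010001110010110010101001000100) mod 2 = 0+0+0+0+0+0+0+0+0+0+0+0+0+0+0+0+0+1+0+1+0+1+0+0+1+0+0+0+1+0+0 mod 2 = 1
Syndrome = 10111
Column 29 of H equals this syndrome → error at bit 29 (1-indexed).
Flip bit 29: 1010001110010110010101001000100 → 1010001110010110010101001000000
Extract data bits at positions {3,5,6,7,9,10,11,12,13,14,15,17,18,19,20,21,22,23,24,25,26,27,28,29,30,31}: 10011001011010101001000000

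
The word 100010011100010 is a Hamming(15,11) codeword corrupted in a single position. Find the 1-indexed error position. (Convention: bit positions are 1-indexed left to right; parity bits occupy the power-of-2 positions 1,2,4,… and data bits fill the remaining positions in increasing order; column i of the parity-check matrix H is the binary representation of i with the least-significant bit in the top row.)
Syndrome s = H · r^T (mod 2), r = 100010011100010:
  s[0] = (101010101010101)·(100010011100010) mod 2 = 1+0+0+0+1+0+0+0+1+0+0+0+0+0+0 mod 2 = 1
  s[1] = (011001100110011)·(100010011100010) mod 2 = 0+0+0+0+0+0+0+0+0+1+0+0+0+1+0 mod 2 = 0
  s[2] = (000111100001111)·(100010011100010) mod 2 = 0+0+0+0+1+0+0+0+0+0+0+0+0+1+0 mod 2 = 0
  s[3] = (000000011111111)·(100010011100010) mod 2 = 0+0+0+0+0+0+0+1+1+1+0+0+0+1+0 mod 2 = 0
Syndrome = 1000
Column i of H is the binary representation of i, so the syndrome is the binary index of the flipped bit.
Read s = 1000 with s[0] as LSB: 1·2^0 + 0·2^1 + 0·2^2 + 0·2^3 = 1.
Error is at bit position 1.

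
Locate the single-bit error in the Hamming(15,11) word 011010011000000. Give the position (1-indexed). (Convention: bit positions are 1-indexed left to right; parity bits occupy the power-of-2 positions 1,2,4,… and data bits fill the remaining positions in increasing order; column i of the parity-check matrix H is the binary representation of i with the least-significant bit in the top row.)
Syndrome s = H · r^T (mod 2), r = 011010011000000:
  s[0] = (101010101010101)·(011010011000000) mod 2 = 0+0+1+0+1+0+0+0+1+0+0+0+0+0+0 mod 2 = 1
  s[1] = (011001100110011)·(011010011000000) mod 2 = 0+1+1+0+0+0+0+0+0+0+0+0+0+0+0 mod 2 = 0
  s[2] = (000111100001111)·(011010011000000) mod 2 = 0+0+0+0+1+0+0+0+0+0+0+0+0+0+0 mod 2 = 1
  s[3] = (000000011111111)·(011010011000000) mod 2 = 0+0+0+0+0+0+0+1+1+0+0+0+0+0+0 mod 2 = 0
Syndrome = 1010
Column i of H is the binary representation of i, so the syndrome is the binary index of the flipped bit.
Read s = 1010 with s[0] as LSB: 1·2^0 + 0·2^1 + 1·2^2 + 0·2^3 = 5.
Error is at bit position 5.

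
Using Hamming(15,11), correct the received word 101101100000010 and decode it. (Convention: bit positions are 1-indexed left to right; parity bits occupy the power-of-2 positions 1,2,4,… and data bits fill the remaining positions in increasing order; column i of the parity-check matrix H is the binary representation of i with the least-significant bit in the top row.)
Syndrome s = H · r^T (mod 2), r = 101101100000010:
  s[0] = (101010101010101)·(101101100000010) mod 2 = 1+0+1+0+0+0+1+0+0+0+0+0+0+0+0 mod 2 = 1
  s[1] = (011001100110011)·(101101100000010) mod 2 = 0+0+1+0+0+1+1+0+0+0+0+0+0+1+0 mod 2 = 0
  s[2] = (000111100001111)·(101101100000010) mod 2 = 0+0+0+1+0+1+1+0+0+0+0+0+0+1+0 mod 2 = 0
  s[3] = (000000011111111)·(101101100000010) mod 2 = 0+0+0+0+0+0+0+0+0+0+0+0+0+1+0 mod 2 = 1
Syndrome = 1001
Column 9 of H equals this syndrome → error at bit 9 (1-indexed).
Flip bit 9: 101101100000010 → 101101101000010
Extract data bits at positions {3,5,6,7,9,10,11,12,13,14,15}: 10111000010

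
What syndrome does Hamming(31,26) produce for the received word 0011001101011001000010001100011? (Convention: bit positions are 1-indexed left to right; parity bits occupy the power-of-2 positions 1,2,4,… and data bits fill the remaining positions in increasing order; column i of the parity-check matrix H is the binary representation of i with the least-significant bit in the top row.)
Syndrome s = H · r^T (mod 2), r = 0011001101011001000010001100011:
  s[0] = (1010101010101010101010101010101)·(0011001101011001000010001100011) mod 2 = 0+0+1+0+0+0+1+0+0+0+0+0+1+0+0+0+0+0+0+0+1+0+0+0+1+0+0+0+0+0+1 mod 2 = 0
  s[1] = (0110011001100110011001100110011)·(0011001101011001000010001100011) mod 2 = 0+0+1+0+0+0+1+0+0+1+0+0+0+0+0+0+0+0+0+0+0+0+0+0+0+1+0+0+0+1+1 mod 2 = 0
  s[2] = (0001111000011110000111100001111)·(0011001101011001000010001100011) mod 2 = 0+0+0+1+0+0+1+0+0+0+0+1+1+0+0+0+0+0+0+0+1+0+0+0+0+0+0+0+0+1+1 mod 2 = 1
  s[3] = (0000000111111110000000011111111)·(0011001101011001000010001100011) mod 2 = 0+0+0+0+0+0+0+1+0+1+0+1+1+0+0+0+0+0+0+0+0+0+0+0+1+1+0+0+0+1+1 mod 2 = 0
  s[4] = (0000000000000001111111111111111)·(0011001101011001000010001100011) mod 2 = 0+0+0+0+0+0+0+0+0+0+0+0+0+0+0+1+0+0+0+0+1+0+0+0+1+1+0+0+0+1+1 mod 2 = 0
Syndrome = 00100
Non-zero syndrome: error at position 4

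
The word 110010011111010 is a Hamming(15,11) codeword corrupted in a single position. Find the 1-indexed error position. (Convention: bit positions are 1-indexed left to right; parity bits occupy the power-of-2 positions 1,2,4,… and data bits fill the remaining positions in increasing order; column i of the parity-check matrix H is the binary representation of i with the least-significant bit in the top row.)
Syndrome s = H · r^T (mod 2), r = 110010011111010:
  s[0] = (101010101010101)·(110010011111010) mod 2 = 1+0+0+0+1+0+0+0+1+0+1+0+0+0+0 mod 2 = 0
  s[1] = (011001100110011)·(110010011111010) mod 2 = 0+1+0+0+0+0+0+0+0+1+1+0+0+1+0 mod 2 = 0
  s[2] = (000111100001111)·(110010011111010) mod 2 = 0+0+0+0+1+0+0+0+0+0+0+1+0+1+0 mod 2 = 1
  s[3] = (000000011111111)·(110010011111010) mod 2 = 0+0+0+0+0+0+0+1+1+1+1+1+0+1+0 mod 2 = 0
Syndrome = 0010
Column i of H is the binary representation of i, so the syndrome is the binary index of the flipped bit.
Read s = 0010 with s[0] as LSB: 0·2^0 + 0·2^1 + 1·2^2 + 0·2^3 = 4.
Error is at bit position 4.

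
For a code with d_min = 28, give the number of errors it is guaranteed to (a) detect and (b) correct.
(a) Detection requires d_min ≥ e+1, so e ≤ d_min − 1 = 27.
(b) Correction requires d_min ≥ 2t+1, so t ≤ ⌊(d_min − 1)/2⌋ = ⌊27/2⌋ = 13.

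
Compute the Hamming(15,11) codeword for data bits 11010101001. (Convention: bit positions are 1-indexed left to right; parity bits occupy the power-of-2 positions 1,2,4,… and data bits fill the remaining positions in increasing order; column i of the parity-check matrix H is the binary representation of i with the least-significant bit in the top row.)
Codeword c = d · G (mod 2), d = 11010101001:
  c[0] = d·G[:,0] = (11010101001)·(11011010101) mod 2 = 1+1+0+1+0+0+0+0+0+0+1 mod 2 = 0
  c[1] = d·G[:,1] = (11010101001)·(10110110011) mod 2 = 1+0+0+1+0+1+0+0+0+0+1 mod 2 = 0
  c[2] = d·G[:,2] = (11010101001)·(10000000000) mod 2 = 1+0+0+0+0+0+0+0+0+0+0 mod 2 = 1
  c[3] = d·G[:,3] = (11010101001)·(01110001111) mod 2 = 0+1+0+1+0+0+0+1+0+0+1 mod 2 = 0
  c[4] = d·G[:,4] = (11010101001)·(01000000000) mod 2 = 0+1+0+0+0+0+0+0+0+0+0 mod 2 = 1
  c[5] = d·G[:,5] = (11010101001)·(00100000000) mod 2 = 0+0+0+0+0+0+0+0+0+0+0 mod 2 = 0
  c[6] = d·G[:,6] = (11010101001)·(00010000000) mod 2 = 0+0+0+1+0+0+0+0+0+0+0 mod 2 = 1
  c[7] = d·G[:,7] = (11010101001)·(00001111111) mod 2 = 0+0+0+0+0+1+0+1+0+0+1 mod 2 = 1
  c[8] = d·G[:,8] = (11010101001)·(00001000000) mod 2 = 0+0+0+0+0+0+0+0+0+0+0 mod 2 = 0
  c[9] = d·G[:,9] = (11010101001)·(00000100000) mod 2 = 0+0+0+0+0+1+0+0+0+0+0 mod 2 = 1
  c[10] = d·G[:,10] = (11010101001)·(00000010000) mod 2 = 0+0+0+0+0+0+0+0+0+0+0 mod 2 = 0
  c[11] = d·G[:,11] = (11010101001)·(00000001000) mod 2 = 0+0+0+0+0+0+0+1+0+0+0 mod 2 = 1
  c[12] = d·G[:,12] = (11010101001)·(00000000100) mod 2 = 0+0+0+0+0+0+0+0+0+0+0 mod 2 = 0
  c[13] = d·G[:,13] = (11010101001)·(00000000010) mod 2 = 0+0+0+0+0+0+0+0+0+0+0 mod 2 = 0
  c[14] = d·G[:,14] = (11010101001)·(00000000001) mod 2 = 0+0+0+0+0+0+0+0+0+0+1 mod 2 = 1
Codeword = 001010110101001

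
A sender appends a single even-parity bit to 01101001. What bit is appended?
Sum of data bits: 0+1+1+0+1+0+0+1 = 4.
4 mod 2 = 0, so parity bit = 0.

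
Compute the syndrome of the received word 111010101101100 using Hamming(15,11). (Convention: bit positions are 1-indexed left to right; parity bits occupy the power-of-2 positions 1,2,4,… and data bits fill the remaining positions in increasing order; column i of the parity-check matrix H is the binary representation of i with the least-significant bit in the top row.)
Syndrome s = H · r^T (mod 2), r = 111010101101100:
  s[0] = (101010101010101)·(111010101101100) mod 2 = 1+0+1+0+1+0+1+0+1+0+0+0+1+0+0 mod 2 = 0
  s[1] = (011001100110011)·(111010101101100) mod 2 = 0+1+1+0+0+0+1+0+0+1+0+0+0+0+0 mod 2 = 0
  s[2] = (000111100001111)·(111010101101100) mod 2 = 0+0+0+0+1+0+1+0+0+0+0+1+1+0+0 mod 2 = 0
  s[3] = (000000011111111)·(111010101101100) mod 2 = 0+0+0+0+0+0+0+0+1+1+0+1+1+0+0 mod 2 = 0
Syndrome = 0000
s = 0: no error detected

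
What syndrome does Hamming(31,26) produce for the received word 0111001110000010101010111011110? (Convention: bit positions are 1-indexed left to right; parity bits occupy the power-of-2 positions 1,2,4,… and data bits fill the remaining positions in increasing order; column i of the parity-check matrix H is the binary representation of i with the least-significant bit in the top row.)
Syndrome s = H · r^T (mod 2), r = 0111001110000010101010111011110:
  s[0] = (1010101010101010101010101010101)·(0111001110000010101010111011110) mod 2 = 0+0+1+0+0+0+1+0+1+0+0+0+0+0+1+0+1+0+1+0+1+0+1+0+1+0+1+0+1+0+0 mod 2 = 1
  s[1] = (0110011001100110011001100110011)·(0111001110000010101010111011110) mod 2 = 0+1+1+0+0+0+1+0+0+0+0+0+0+0+1+0+0+0+1+0+0+0+1+0+0+0+1+0+0+1+0 mod 2 = 0
  s[2] = (0001111000011110000111100001111)·(0111001110000010101010111011110) mod 2 = 0+0+0+1+0+0+1+0+0+0+0+0+0+0+1+0+0+0+0+0+1+0+1+0+0+0+0+1+1+1+0 mod 2 = 0
  s[3] = (0000000111111110000000011111111)·(0111001110000010101010111011110) mod 2 = 0+0+0+0+0+0+0+1+1+0+0+0+0+0+1+0+0+0+0+0+0+0+0+1+1+0+1+1+1+1+0 mod 2 = 1
  s[4] = (0000000000000001111111111111111)·(0111001110000010101010111011110) mod 2 = 0+0+0+0+0+0+0+0+0+0+0+0+0+0+0+0+1+0+1+0+1+0+1+1+1+0+1+1+1+1+0 mod 2 = 0
Syndrome = 10010
Non-zero syndrome: error at position 9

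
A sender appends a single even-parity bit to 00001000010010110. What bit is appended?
Sum of data bits: 0+0+0+0+1+0+0+0+0+1+0+0+1+0+1+1+0 = 5.
5 mod 2 = 1, so parity bit = 1.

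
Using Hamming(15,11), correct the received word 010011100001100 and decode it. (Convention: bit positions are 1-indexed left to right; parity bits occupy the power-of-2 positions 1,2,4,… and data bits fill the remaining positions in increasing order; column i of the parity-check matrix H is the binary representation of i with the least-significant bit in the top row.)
Syndrome s = H · r^T (mod 2), r = 010011100001100:
  s[0] = (101010101010101)·(010011100001100) mod 2 = 0+0+0+0+1+0+1+0+0+0+0+0+1+0+0 mod 2 = 1
  s[1] = (011001100110011)·(010011100001100) mod 2 = 0+1+0+0+0+1+1+0+0+0+0+0+0+0+0 mod 2 = 1
  s[2] = (000111100001111)·(010011100001100) mod 2 = 0+0+0+0+1+1+1+0+0+0+0+1+1+0+0 mod 2 = 1
  s[3] = (000000011111111)·(010011100001100) mod 2 = 0+0+0+0+0+0+0+0+0+0+0+1+1+0+0 mod 2 = 0
Syndrome = 1110
Column 7 of H equals this syndrome → error at bit 7 (1-indexed).
Flip bit 7: 010011100001100 → 010011000001100
Extract data bits at positions {3,5,6,7,9,10,11,12,13,14,15}: 01100001100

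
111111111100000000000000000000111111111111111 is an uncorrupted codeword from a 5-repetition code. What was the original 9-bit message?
Split into 5-bit blocks: 11111 11111 00000 00000 00000 00000 11111 11111 11111
Data = 110000111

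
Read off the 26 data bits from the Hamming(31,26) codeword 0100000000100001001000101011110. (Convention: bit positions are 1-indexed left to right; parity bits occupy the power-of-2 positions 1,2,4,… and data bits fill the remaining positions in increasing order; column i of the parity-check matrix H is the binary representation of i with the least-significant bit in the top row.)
Parity bits occupy power-of-2 positions; data bits are at positions {3,5,6,7,9,10,11,12,13,14,15,17,18,19,20,21,22,23,24,25,26,27,28,29,30,31} (1-indexed).
Extract: c[3]=0 c[5]=0 c[6]=0 c[7]=0 c[9]=0 c[10]=0 c[11]=1 c[12]=0 c[13]=0 c[14]=0 c[15]=0 c[17]=0 c[18]=0 c[19]=1 c[20]=0 c[21]=0 c[22]=0 c[23]=1 c[24]=0 c[25]=1 c[26]=0 c[27]=1 c[28]=1 c[29]=1 c[30]=1 c[31]=0
Data = 00000010000001000101011110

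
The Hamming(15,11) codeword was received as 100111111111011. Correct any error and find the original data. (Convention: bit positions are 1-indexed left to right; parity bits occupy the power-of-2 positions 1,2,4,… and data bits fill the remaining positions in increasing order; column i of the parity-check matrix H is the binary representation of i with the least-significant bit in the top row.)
Syndrome s = H · r^T (mod 2), r = 100111111111011:
  s[0] = (101010101010101)·(100111111111011) mod 2 = 1+0+0+0+1+0+1+0+1+0+1+0+0+0+1 mod 2 = 0
  s[1] = (011001100110011)·(100111111111011) mod 2 = 0+0+0+0+0+1+1+0+0+1+1+0+0+1+1 mod 2 = 0
  s[2] = (000111100001111)·(100111111111011) mod 2 = 0+0+0+1+1+1+1+0+0+0+0+1+0+1+1 mod 2 = 1
  s[3] = (000000011111111)·(100111111111011) mod 2 = 0+0+0+0+0+0+0+1+1+1+1+1+0+1+1 mod 2 = 1
Syndrome = 0011
Column 12 of H equals this syndrome → error at bit 12 (1-indexed).
Flip bit 12: 100111111111011 → 100111111110011
Extract data bits at positions {3,5,6,7,9,10,11,12,13,14,15}: 01111110011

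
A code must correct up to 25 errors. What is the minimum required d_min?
Correcting t errors requires d_min ≥ 2t + 1 = 2·25 + 1 = 51.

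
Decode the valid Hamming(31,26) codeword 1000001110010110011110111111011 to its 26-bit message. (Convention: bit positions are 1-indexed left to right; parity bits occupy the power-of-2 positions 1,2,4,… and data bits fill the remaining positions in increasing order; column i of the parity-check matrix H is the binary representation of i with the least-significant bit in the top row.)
Parity bits occupy power-of-2 positions; data bits are at positions {3,5,6,7,9,10,11,12,13,14,15,17,18,19,20,21,22,23,24,25,26,27,28,29,30,31} (1-indexed).
Extract: c[3]=0 c[5]=0 c[6]=0 c[7]=1 c[9]=1 c[10]=0 c[11]=0 c[12]=1 c[13]=0 c[14]=1 c[15]=1 c[17]=0 c[18]=1 c[19]=1 c[20]=1 c[21]=1 c[22]=0 c[23]=1 c[24]=1 c[25]=1 c[26]=1 c[27]=1 c[28]=1 c[29]=0 c[30]=1 c[31]=1
Data = 00011001011011110111111011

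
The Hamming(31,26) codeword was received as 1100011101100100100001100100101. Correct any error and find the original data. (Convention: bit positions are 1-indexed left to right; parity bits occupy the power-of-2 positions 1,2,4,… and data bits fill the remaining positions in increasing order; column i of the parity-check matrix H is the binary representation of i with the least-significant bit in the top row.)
Syndrome s = H · r^T (mod 2), r = 1100011101100100100001100100101:
  s[0] = (1010101010101010101010101010101)·(1100011101100100100001100100101) mod 2 = 1+0+0+0+0+0+1+0+0+0+1+0+0+0+0+0+1+0+0+0+0+0+1+0+0+0+0+0+1+0+1 mod 2 = 1
  s[1] = (0110011001100110011001100110011)·(1100011101100100100001100100101) mod 2 = 0+1+0+0+0+1+1+0+0+1+1+0+0+1+0+0+0+0+0+0+0+1+1+0+0+1+0+0+0+0+1 mod 2 = 0
  s[2] = (0001111000011110000111100001111)·(1100011101100100100001100100101) mod 2 = 0+0+0+0+0+1+1+0+0+0+0+0+0+1+0+0+0+0+0+0+0+1+1+0+0+0+0+0+1+0+1 mod 2 = 1
  s[3] = (0000000111111110000000011111111)·(1100011101100100100001100100101) mod 2 = 0+0+0+0+0+0+0+1+0+1+1+0+0+1+0+0+0+0+0+0+0+0+0+0+0+1+0+0+1+0+1 mod 2 = 1
  s[4] = (0000000000000001111111111111111)·(1100011101100100100001100100101) mod 2 = 0+0+0+0+0+0+0+0+0+0+0+0+0+0+0+0+1+0+0+0+0+1+1+0+0+1+0+0+1+0+1 mod 2 = 0
Syndrome = 10110
Column 13 of H equals this syndrome → error at bit 13 (1-indexed).
Flip bit 13: 1100011101100100100001100100101 → 1100011101101100100001100100101
Extract data bits at positions {3,5,6,7,9,10,11,12,13,14,15,17,18,19,20,21,22,23,24,25,26,27,28,29,30,31}: 00110110110100001100100101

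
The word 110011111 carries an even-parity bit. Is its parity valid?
Sum of all bits: 1+1+0+0+1+1+1+1+1 = 7; 7 mod 2 = 1. Result is 1 → parity error detected.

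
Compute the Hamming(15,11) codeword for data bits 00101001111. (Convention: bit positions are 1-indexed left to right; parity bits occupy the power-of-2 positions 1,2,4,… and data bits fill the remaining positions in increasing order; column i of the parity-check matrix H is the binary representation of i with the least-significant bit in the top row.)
Codeword c = d · G (mod 2), d = 00101001111:
  c[0] = d·G[:,0] = (00101001111)·(11011010101) mod 2 = 0+0+0+0+1+0+0+0+1+0+1 mod 2 = 1
  c[1] = d·G[:,1] = (00101001111)·(10110110011) mod 2 = 0+0+1+0+0+0+0+0+0+1+1 mod 2 = 1
  c[2] = d·G[:,2] = (00101001111)·(10000000000) mod 2 = 0+0+0+0+0+0+0+0+0+0+0 mod 2 = 0
  c[3] = d·G[:,3] = (00101001111)·(01110001111) mod 2 = 0+0+1+0+0+0+0+1+1+1+1 mod 2 = 1
  c[4] = d·G[:,4] = (00101001111)·(01000000000) mod 2 = 0+0+0+0+0+0+0+0+0+0+0 mod 2 = 0
  c[5] = d·G[:,5] = (00101001111)·(00100000000) mod 2 = 0+0+1+0+0+0+0+0+0+0+0 mod 2 = 1
  c[6] = d·G[:,6] = (00101001111)·(00010000000) mod 2 = 0+0+0+0+0+0+0+0+0+0+0 mod 2 = 0
  c[7] = d·G[:,7] = (00101001111)·(00001111111) mod 2 = 0+0+0+0+1+0+0+1+1+1+1 mod 2 = 1
  c[8] = d·G[:,8] = (00101001111)·(00001000000) mod 2 = 0+0+0+0+1+0+0+0+0+0+0 mod 2 = 1
  c[9] = d·G[:,9] = (00101001111)·(00000100000) mod 2 = 0+0+0+0+0+0+0+0+0+0+0 mod 2 = 0
  c[10] = d·G[:,10] = (00101001111)·(00000010000) mod 2 = 0+0+0+0+0+0+0+0+0+0+0 mod 2 = 0
  c[11] = d·G[:,11] = (00101001111)·(00000001000) mod 2 = 0+0+0+0+0+0+0+1+0+0+0 mod 2 = 1
  c[12] = d·G[:,12] = (00101001111)·(00000000100) mod 2 = 0+0+0+0+0+0+0+0+1+0+0 mod 2 = 1
  c[13] = d·G[:,13] = (00101001111)·(00000000010) mod 2 = 0+0+0+0+0+0+0+0+0+1+0 mod 2 = 1
  c[14] = d·G[:,14] = (00101001111)·(00000000001) mod 2 = 0+0+0+0+0+0+0+0+0+0+1 mod 2 = 1
Codeword = 110101011001111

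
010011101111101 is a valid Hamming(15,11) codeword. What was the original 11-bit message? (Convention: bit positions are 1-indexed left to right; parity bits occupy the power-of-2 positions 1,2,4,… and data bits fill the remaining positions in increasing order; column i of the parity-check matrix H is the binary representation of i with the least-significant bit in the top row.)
Parity bits occupy power-of-2 positions; data bits are at positions {3,5,6,7,9,10,11,12,13,14,15} (1-indexed).
Extract: c[3]=0 c[5]=1 c[6]=1 c[7]=1 c[9]=1 c[10]=1 c[11]=1 c[12]=1 c[13]=1 c[14]=0 c[15]=1
Data = 01111111101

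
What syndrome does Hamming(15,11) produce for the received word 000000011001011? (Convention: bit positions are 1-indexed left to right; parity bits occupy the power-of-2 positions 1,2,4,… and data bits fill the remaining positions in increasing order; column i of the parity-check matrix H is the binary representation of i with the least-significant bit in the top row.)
Syndrome s = H · r^T (mod 2), r = 000000011001011:
  s[0] = (101010101010101)·(000000011001011) mod 2 = 0+0+0+0+0+0+0+0+1+0+0+0+0+0+1 mod 2 = 0
  s[1] = (011001100110011)·(000000011001011) mod 2 = 0+0+0+0+0+0+0+0+0+0+0+0+0+1+1 mod 2 = 0
  s[2] = (000111100001111)·(000000011001011) mod 2 = 0+0+0+0+0+0+0+0+0+0+0+1+0+1+1 mod 2 = 1
  s[3] = (000000011111111)·(000000011001011) mod 2 = 0+0+0+0+0+0+0+1+1+0+0+1+0+1+1 mod 2 = 1
Syndrome = 0011
Non-zero syndrome: error at position 12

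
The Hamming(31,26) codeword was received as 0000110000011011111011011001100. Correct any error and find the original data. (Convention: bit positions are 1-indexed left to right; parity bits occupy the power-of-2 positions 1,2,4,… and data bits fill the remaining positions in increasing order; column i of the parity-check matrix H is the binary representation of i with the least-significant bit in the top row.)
Syndrome s = H · r^T (mod 2), r = 0000110000011011111011011001100:
  s[0] = (1010101010101010101010101010101)·(0000110000011011111011011001100) mod 2 = 0+0+0+0+1+0+0+0+0+0+0+0+1+0+1+0+1+0+1+0+1+0+0+0+1+0+0+0+1+0+0 mod 2 = 0
  s[1] = (0110011001100110011001100110011)·(0000110000011011111011011001100) mod 2 = 0+0+0+0+0+1+0+0+0+0+0+0+0+0+1+0+0+1+1+0+0+1+0+0+0+0+0+0+0+0+0 mod 2 = 1
  s[2] = (0001111000011110000111100001111)·(0000110000011011111011011001100) mod 2 = 0+0+0+0+1+1+0+0+0+0+0+1+1+0+1+0+0+0+0+0+1+1+0+0+0+0+0+1+1+0+0 mod 2 = 1
  s[3] = (0000000111111110000000011111111)·(0000110000011011111011011001100) mod 2 = 0+0+0+0+0+0+0+0+0+0+0+1+1+0+1+0+0+0+0+0+0+0+0+1+1+0+0+1+1+0+0 mod 2 = 1
  s[4] = (0000000000000001111111111111111)·(0000110000011011111011011001100) mod 2 = 0+0+0+0+0+0+0+0+0+0+0+0+0+0+0+1+1+1+1+0+1+1+0+1+1+0+0+1+1+0+0 mod 2 = 0
Syndrome = 01110
Column 14 of H equals this syndrome → error at bit 14 (1-indexed).
Flip bit 14: 0000110000011011111011011001100 → 0000110000011111111011011001100
Extract data bits at positions {3,5,6,7,9,10,11,12,13,14,15,17,18,19,20,21,22,23,24,25,26,27,28,29,30,31}: 01100001111111011011001100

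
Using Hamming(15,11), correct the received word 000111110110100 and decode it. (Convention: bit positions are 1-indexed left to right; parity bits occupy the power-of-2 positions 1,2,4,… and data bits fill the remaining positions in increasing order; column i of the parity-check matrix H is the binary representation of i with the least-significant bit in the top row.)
Syndrome s = H · r^T (mod 2), r = 000111110110100:
  s[0] = (101010101010101)·(000111110110100) mod 2 = 0+0+0+0+1+0+1+0+0+0+1+0+1+0+0 mod 2 = 0
  s[1] = (011001100110011)·(000111110110100) mod 2 = 0+0+0+0+0+1+1+0+0+1+1+0+0+0+0 mod 2 = 0
  s[2] = (000111100001111)·(000111110110100) mod 2 = 0+0+0+1+1+1+1+0+0+0+0+0+1+0+0 mod 2 = 1
  s[3] = (000000011111111)·(000111110110100) mod 2 = 0+0+0+0+0+0+0+1+0+1+1+0+1+0+0 mod 2 = 0
Syndrome = 0010
Column 4 of H equals this syndrome → error at bit 4 (1-indexed).
Flip bit 4: 000111110110100 → 000011110110100
Extract data bits at positions {3,5,6,7,9,10,11,12,13,14,15}: 01110110100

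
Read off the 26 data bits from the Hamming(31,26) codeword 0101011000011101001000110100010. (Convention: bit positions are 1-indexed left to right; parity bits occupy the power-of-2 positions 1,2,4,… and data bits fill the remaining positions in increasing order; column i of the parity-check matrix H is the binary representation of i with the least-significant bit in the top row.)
Parity bits occupy power-of-2 positions; data bits are at positions {3,5,6,7,9,10,11,12,13,14,15,17,18,19,20,21,22,23,24,25,26,27,28,29,30,31} (1-indexed).
Extract: c[3]=0 c[5]=0 c[6]=1 c[7]=1 c[9]=0 c[10]=0 c[11]=0 c[12]=1 c[13]=1 c[14]=1 c[15]=0 c[17]=0 c[18]=0 c[19]=1 c[20]=0 c[21]=0 c[22]=0 c[23]=1 c[24]=1 c[25]=0 c[26]=1 c[27]=0 c[28]=0 c[29]=0 c[30]=1 c[31]=0
Data = 00110001110001000110100010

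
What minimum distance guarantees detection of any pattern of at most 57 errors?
Detecting e errors requires d_min ≥ e + 1 = 57 + 1 = 58.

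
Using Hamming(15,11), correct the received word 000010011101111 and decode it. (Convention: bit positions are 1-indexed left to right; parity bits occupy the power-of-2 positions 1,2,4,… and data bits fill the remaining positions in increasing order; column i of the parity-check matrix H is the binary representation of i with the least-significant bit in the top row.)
Syndrome s = H · r^T (mod 2), r = 000010011101111:
  s[0] = (101010101010101)·(000010011101111) mod 2 = 0+0+0+0+1+0+0+0+1+0+0+0+1+0+1 mod 2 = 0
  s[1] = (011001100110011)·(000010011101111) mod 2 = 0+0+0+0+0+0+0+0+0+1+0+0+0+1+1 mod 2 = 1
  s[2] = (000111100001111)·(000010011101111) mod 2 = 0+0+0+0+1+0+0+0+0+0+0+1+1+1+1 mod 2 = 1
  s[3] = (000000011111111)·(000010011101111) mod 2 = 0+0+0+0+0+0+0+1+1+1+0+1+1+1+1 mod 2 = 1
Syndrome = 0111
Column 14 of H equals this syndrome → error at bit 14 (1-indexed).
Flip bit 14: 000010011101111 → 000010011101101
Extract data bits at positions {3,5,6,7,9,10,11,12,13,14,15}: 01001101101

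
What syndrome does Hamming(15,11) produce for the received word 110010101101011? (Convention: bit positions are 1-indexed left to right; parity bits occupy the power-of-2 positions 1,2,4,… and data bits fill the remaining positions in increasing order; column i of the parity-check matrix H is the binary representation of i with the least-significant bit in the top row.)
Syndrome s = H · r^T (mod 2), r = 110010101101011:
  s[0] = (101010101010101)·(110010101101011) mod 2 = 1+0+0+0+1+0+1+0+1+0+0+0+0+0+1 mod 2 = 1
  s[1] = (011001100110011)·(110010101101011) mod 2 = 0+1+0+0+0+0+1+0+0+1+0+0+0+1+1 mod 2 = 1
  s[2] = (000111100001111)·(110010101101011) mod 2 = 0+0+0+0+1+0+1+0+0+0+0+1+0+1+1 mod 2 = 1
  s[3] = (000000011111111)·(110010101101011) mod 2 = 0+0+0+0+0+0+0+0+1+1+0+1+0+1+1 mod 2 = 1
Syndrome = 1111
Non-zero syndrome: error at position 15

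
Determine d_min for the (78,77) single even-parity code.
d_min = 2 (flipping one data bit also flips the parity bit, so the two closest codewords differ in exactly 2 positions).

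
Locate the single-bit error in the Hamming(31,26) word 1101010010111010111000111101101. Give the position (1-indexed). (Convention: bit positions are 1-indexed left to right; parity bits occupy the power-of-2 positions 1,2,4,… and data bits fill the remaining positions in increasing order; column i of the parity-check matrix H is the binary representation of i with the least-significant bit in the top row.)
Syndrome s = H · r^T (mod 2), r = 1101010010111010111000111101101:
  s[0] = (1010101010101010101010101010101)·(1101010010111010111000111101101) mod 2 = 1+0+0+0+0+0+0+0+1+0+1+0+1+0+1+0+1+0+1+0+0+0+1+0+1+0+0+0+1+0+1 mod 2 = 1
  s[1] = (0110011001100110011001100110011)·(1101010010111010111000111101101) mod 2 = 0+1+0+0+0+1+0+0+0+0+1+0+0+0+1+0+0+1+1+0+0+0+1+0+0+1+0+0+0+0+1 mod 2 = 1
  s[2] = (0001111000011110000111100001111)·(1101010010111010111000111101101) mod 2 = 0+0+0+1+0+1+0+0+0+0+0+1+1+0+1+0+0+0+0+0+0+0+1+0+0+0+0+1+1+0+1 mod 2 = 1
  s[3] = (0000000111111110000000011111111)·(1101010010111010111000111101101) mod 2 = 0+0+0+0+0+0+0+0+1+0+1+1+1+0+1+0+0+0+0+0+0+0+0+1+1+1+0+1+1+0+1 mod 2 = 1
  s[4] = (0000000000000001111111111111111)·(1101010010111010111000111101101) mod 2 = 0+0+0+0+0+0+0+0+0+0+0+0+0+0+0+0+1+1+1+0+0+0+1+1+1+1+0+1+1+0+1 mod 2 = 0
Syndrome = 11110
Column i of H is the binary representation of i, so the syndrome is the binary index of the flipped bit.
Read s = 11110 with s[0] as LSB: 1·2^0 + 1·2^1 + 1·2^2 + 1·2^3 + 0·2^4 = 15.
Error is at bit position 15.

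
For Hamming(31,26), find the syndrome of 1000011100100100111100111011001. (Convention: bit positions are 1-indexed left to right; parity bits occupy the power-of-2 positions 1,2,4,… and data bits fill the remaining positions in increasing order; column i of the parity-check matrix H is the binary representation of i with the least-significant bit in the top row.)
Syndrome s = H · r^T (mod 2), r = 1000011100100100111100111011001:
  s[0] = (1010101010101010101010101010101)·(1000011100100100111100111011001) mod 2 = 1+0+0+0+0+0+1+0+0+0+1+0+0+0+0+0+1+0+1+0+0+0+1+0+1+0+1+0+0+0+1 mod 2 = 1
  s[1] = (0110011001100110011001100110011)·(1000011100100100111100111011001) mod 2 = 0+0+0+0+0+1+1+0+0+0+1+0+0+1+0+0+0+1+1+0+0+0+1+0+0+0+1+0+0+0+1 mod 2 = 1
  s[2] = (0001111000011110000111100001111)·(1000011100100100111100111011001) mod 2 = 0+0+0+0+0+1+1+0+0+0+0+0+0+1+0+0+0+0+0+1+0+0+1+0+0+0+0+1+0+0+1 mod 2 = 1
  s[3] = (0000000111111110000000011111111)·(1000011100100100111100111011001) mod 2 = 0+0+0+0+0+0+0+1+0+0+1+0+0+1+0+0+0+0+0+0+0+0+0+1+1+0+1+1+0+0+1 mod 2 = 0
  s[4] = (0000000000000001111111111111111)·(1000011100100100111100111011001) mod 2 = 0+0+0+0+0+0+0+0+0+0+0+0+0+0+0+0+1+1+1+1+0+0+1+1+1+0+1+1+0+0+1 mod 2 = 0
Syndrome = 11100
Non-zero syndrome: error at position 7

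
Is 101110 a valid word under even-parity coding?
Sum of all bits: 1+0+1+1+1+0 = 4; 4 mod 2 = 0. Result is 0 → valid parity.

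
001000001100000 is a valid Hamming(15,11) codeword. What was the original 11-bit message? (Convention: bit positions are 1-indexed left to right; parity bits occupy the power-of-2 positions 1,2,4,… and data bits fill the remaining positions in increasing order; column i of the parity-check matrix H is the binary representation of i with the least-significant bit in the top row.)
Parity bits occupy power-of-2 positions; data bits are at positions {3,5,6,7,9,10,11,12,13,14,15} (1-indexed).
Extract: c[3]=1 c[5]=0 c[6]=0 c[7]=0 c[9]=1 c[10]=1 c[11]=0 c[12]=0 c[13]=0 c[14]=0 c[15]=0
Data = 10001100000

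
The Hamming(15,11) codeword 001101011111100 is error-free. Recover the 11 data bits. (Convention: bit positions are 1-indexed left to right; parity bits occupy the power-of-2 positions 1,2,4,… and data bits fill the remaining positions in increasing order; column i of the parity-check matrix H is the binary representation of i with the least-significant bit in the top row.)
Parity bits occupy power-of-2 positions; data bits are at positions {3,5,6,7,9,10,11,12,13,14,15} (1-indexed).
Extract: c[3]=1 c[5]=0 c[6]=1 c[7]=0 c[9]=1 c[10]=1 c[11]=1 c[12]=1 c[13]=1 c[14]=0 c[15]=0
Data = 10101111100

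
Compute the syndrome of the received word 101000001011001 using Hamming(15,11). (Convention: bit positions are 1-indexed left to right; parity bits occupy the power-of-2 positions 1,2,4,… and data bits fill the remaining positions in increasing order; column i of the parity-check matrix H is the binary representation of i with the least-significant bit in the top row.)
Syndrome s = H · r^T (mod 2), r = 101000001011001:
  s[0] = (101010101010101)·(101000001011001) mod 2 = 1+0+1+0+0+0+0+0+1+0+1+0+0+0+1 mod 2 = 1
  s[1] = (011001100110011)·(101000001011001) mod 2 = 0+0+1+0+0+0+0+0+0+0+1+0+0+0+1 mod 2 = 1
  s[2] = (000111100001111)·(101000001011001) mod 2 = 0+0+0+0+0+0+0+0+0+0+0+1+0+0+1 mod 2 = 0
  s[3] = (000000011111111)·(101000001011001) mod 2 = 0+0+0+0+0+0+0+0+1+0+1+1+0+0+1 mod 2 = 0
Syndrome = 1100
Non-zero syndrome: error at position 3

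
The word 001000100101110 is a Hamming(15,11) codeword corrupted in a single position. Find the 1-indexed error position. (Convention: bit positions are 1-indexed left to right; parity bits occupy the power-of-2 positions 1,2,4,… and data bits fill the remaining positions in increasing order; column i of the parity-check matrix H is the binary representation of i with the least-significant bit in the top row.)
Syndrome s = H · r^T (mod 2), r = 001000100101110:
  s[0] = (101010101010101)·(001000100101110) mod 2 = 0+0+1+0+0+0+1+0+0+0+0+0+1+0+0 mod 2 = 1
  s[1] = (011001100110011)·(001000100101110) mod 2 = 0+0+1+0+0+0+1+0+0+1+0+0+0+1+0 mod 2 = 0
  s[2] = (000111100001111)·(001000100101110) mod 2 = 0+0+0+0+0+0+1+0+0+0+0+1+1+1+0 mod 2 = 0
  s[3] = (000000011111111)·(001000100101110) mod 2 = 0+0+0+0+0+0+0+0+0+1+0+1+1+1+0 mod 2 = 0
Syndrome = 1000
Column i of H is the binary representation of i, so the syndrome is the binary index of the flipped bit.
Read s = 1000 with s[0] as LSB: 1·2^0 + 0·2^1 + 0·2^2 + 0·2^3 = 1.
Error is at bit position 1.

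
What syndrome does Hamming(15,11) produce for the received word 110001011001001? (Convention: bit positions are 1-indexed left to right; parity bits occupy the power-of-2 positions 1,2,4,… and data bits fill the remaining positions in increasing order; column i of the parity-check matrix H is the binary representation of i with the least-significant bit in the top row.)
Syndrome s = H · r^T (mod 2), r = 110001011001001:
  s[0] = (101010101010101)·(110001011001001) mod 2 = 1+0+0+0+0+0+0+0+1+0+0+0+0+0+1 mod 2 = 1
  s[1] = (011001100110011)·(110001011001001) mod 2 = 0+1+0+0+0+1+0+0+0+0+0+0+0+0+1 mod 2 = 1
  s[2] = (000111100001111)·(110001011001001) mod 2 = 0+0+0+0+0+1+0+0+0+0+0+1+0+0+1 mod 2 = 1
  s[3] = (000000011111111)·(110001011001001) mod 2 = 0+0+0+0+0+0+0+1+1+0+0+1+0+0+1 mod 2 = 0
Syndrome = 1110
Non-zero syndrome: error at position 7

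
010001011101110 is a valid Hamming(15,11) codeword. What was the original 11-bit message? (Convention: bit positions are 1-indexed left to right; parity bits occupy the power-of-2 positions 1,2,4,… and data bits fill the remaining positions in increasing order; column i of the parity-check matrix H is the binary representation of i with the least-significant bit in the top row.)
Parity bits occupy power-of-2 positions; data bits are at positions {3,5,6,7,9,10,11,12,13,14,15} (1-indexed).
Extract: c[3]=0 c[5]=0 c[6]=1 c[7]=0 c[9]=1 c[10]=1 c[11]=0 c[12]=1 c[13]=1 c[14]=1 c[15]=0
Data = 00101101110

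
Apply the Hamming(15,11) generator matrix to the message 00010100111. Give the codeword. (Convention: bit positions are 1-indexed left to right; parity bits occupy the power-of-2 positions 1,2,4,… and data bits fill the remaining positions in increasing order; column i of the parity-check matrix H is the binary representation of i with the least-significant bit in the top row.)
Codeword c = d · G (mod 2), d = 00010100111:
  c[0] = d·G[:,0] = (00010100111)·(11011010101) mod 2 = 0+0+0+1+0+0+0+0+1+0+1 mod 2 = 1
  c[1] = d·G[:,1] = (00010100111)·(10110110011) mod 2 = 0+0+0+1+0+1+0+0+0+1+1 mod 2 = 0
  c[2] = d·G[:,2] = (00010100111)·(10000000000) mod 2 = 0+0+0+0+0+0+0+0+0+0+0 mod 2 = 0
  c[3] = d·G[:,3] = (00010100111)·(01110001111) mod 2 = 0+0+0+1+0+0+0+0+1+1+1 mod 2 = 0
  c[4] = d·G[:,4] = (00010100111)·(01000000000) mod 2 = 0+0+0+0+0+0+0+0+0+0+0 mod 2 = 0
  c[5] = d·G[:,5] = (00010100111)·(00100000000) mod 2 = 0+0+0+0+0+0+0+0+0+0+0 mod 2 = 0
  c[6] = d·G[:,6] = (00010100111)·(00010000000) mod 2 = 0+0+0+1+0+0+0+0+0+0+0 mod 2 = 1
  c[7] = d·G[:,7] = (00010100111)·(00001111111) mod 2 = 0+0+0+0+0+1+0+0+1+1+1 mod 2 = 0
  c[8] = d·G[:,8] = (00010100111)·(00001000000) mod 2 = 0+0+0+0+0+0+0+0+0+0+0 mod 2 = 0
  c[9] = d·G[:,9] = (00010100111)·(00000100000) mod 2 = 0+0+0+0+0+1+0+0+0+0+0 mod 2 = 1
  c[10] = d·G[:,10] = (00010100111)·(00000010000) mod 2 = 0+0+0+0+0+0+0+0+0+0+0 mod 2 = 0
  c[11] = d·G[:,11] = (00010100111)·(00000001000) mod 2 = 0+0+0+0+0+0+0+0+0+0+0 mod 2 = 0
  c[12] = d·G[:,12] = (00010100111)·(00000000100) mod 2 = 0+0+0+0+0+0+0+0+1+0+0 mod 2 = 1
  c[13] = d·G[:,13] = (00010100111)·(00000000010) mod 2 = 0+0+0+0+0+0+0+0+0+1+0 mod 2 = 1
  c[14] = d·G[:,14] = (00010100111)·(00000000001) mod 2 = 0+0+0+0+0+0+0+0+0+0+1 mod 2 = 1
Codeword = 100000100100111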